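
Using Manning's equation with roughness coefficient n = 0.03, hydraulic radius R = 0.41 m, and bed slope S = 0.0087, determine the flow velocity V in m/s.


Manning's equation gives V = (1/n) * R^(2/3) * S^(1/2).
First, compute R^(2/3) = 0.41^(2/3) = 0.5519.
Next, S^(1/2) = 0.0087^(1/2) = 0.093274.
Then 1/n = 1/0.03 = 33.33.
V = 33.33 * 0.5519 * 0.093274 = 1.7159 m/s.

1.7159


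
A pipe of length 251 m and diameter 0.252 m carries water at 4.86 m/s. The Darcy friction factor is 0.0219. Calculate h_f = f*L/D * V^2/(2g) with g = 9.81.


Darcy-Weisbach equation: h_f = f * (L/D) * V^2/(2g).
f * L/D = 0.0219 * 251/0.252 = 21.8131.
V^2/(2g) = 4.86^2 / (2*9.81) = 23.6196 / 19.62 = 1.2039 m.
h_f = 21.8131 * 1.2039 = 26.26 m.

26.26


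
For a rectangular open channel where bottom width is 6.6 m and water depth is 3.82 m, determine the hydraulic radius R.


For a rectangular section:
Flow area A = b * y = 6.6 * 3.82 = 25.21 m^2.
Wetted perimeter P = b + 2y = 6.6 + 2*3.82 = 14.24 m.
Hydraulic radius R = A/P = 25.21 / 14.24 = 1.7705 m.

1.7705


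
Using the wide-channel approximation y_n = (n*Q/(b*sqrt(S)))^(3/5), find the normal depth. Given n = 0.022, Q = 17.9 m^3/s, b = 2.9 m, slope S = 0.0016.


We use the wide-channel approximation y_n = (n*Q/(b*sqrt(S)))^(3/5).
sqrt(S) = sqrt(0.0016) = 0.04.
Numerator: n*Q = 0.022 * 17.9 = 0.3938.
Denominator: b*sqrt(S) = 2.9 * 0.04 = 0.116.
arg = 3.3948.
y_n = 3.3948^(3/5) = 2.082 m.

2.082


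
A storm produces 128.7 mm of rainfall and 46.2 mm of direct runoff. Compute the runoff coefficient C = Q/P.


The runoff coefficient C = runoff depth / rainfall depth.
C = 46.2 / 128.7
  = 0.359.

0.359


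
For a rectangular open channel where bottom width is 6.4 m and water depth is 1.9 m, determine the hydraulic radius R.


For a rectangular section:
Flow area A = b * y = 6.4 * 1.9 = 12.16 m^2.
Wetted perimeter P = b + 2y = 6.4 + 2*1.9 = 10.2 m.
Hydraulic radius R = A/P = 12.16 / 10.2 = 1.1922 m.

1.1922


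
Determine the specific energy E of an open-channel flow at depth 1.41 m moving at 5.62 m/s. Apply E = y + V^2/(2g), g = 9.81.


Specific energy E = y + V^2/(2g).
Velocity head = V^2/(2g) = 5.62^2 / (2*9.81) = 31.5844 / 19.62 = 1.6098 m.
E = 1.41 + 1.6098 = 3.0198 m.

3.0198


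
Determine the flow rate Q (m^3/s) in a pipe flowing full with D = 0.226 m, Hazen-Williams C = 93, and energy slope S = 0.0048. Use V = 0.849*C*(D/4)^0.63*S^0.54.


For a full circular pipe, R = D/4 = 0.226/4 = 0.0565 m.
V = 0.849 * 93 * 0.0565^0.63 * 0.0048^0.54
  = 0.849 * 93 * 0.163603 * 0.055959
  = 0.7229 m/s.
Pipe area A = pi*D^2/4 = pi*0.226^2/4 = 0.0401 m^2.
Q = A * V = 0.0401 * 0.7229 = 0.029 m^3/s.

0.029


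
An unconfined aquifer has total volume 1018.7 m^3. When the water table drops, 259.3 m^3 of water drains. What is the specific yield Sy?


Specific yield Sy = Volume drained / Total volume.
Sy = 259.3 / 1018.7
   = 0.2545.

0.2545


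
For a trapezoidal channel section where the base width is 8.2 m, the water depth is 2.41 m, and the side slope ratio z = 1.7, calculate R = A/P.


For a trapezoidal section with side slope z:
A = (b + z*y)*y = (8.2 + 1.7*2.41)*2.41 = 29.636 m^2.
P = b + 2*y*sqrt(1 + z^2) = 8.2 + 2*2.41*sqrt(1 + 1.7^2) = 17.707 m.
R = A/P = 29.636 / 17.707 = 1.6737 m.

1.6737


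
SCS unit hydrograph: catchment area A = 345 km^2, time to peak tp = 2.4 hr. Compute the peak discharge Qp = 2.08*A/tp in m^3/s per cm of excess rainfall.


SCS formula: Qp = 2.08 * A / tp.
Qp = 2.08 * 345 / 2.4
   = 717.6 / 2.4
   = 299.0 m^3/s per cm.

299.0


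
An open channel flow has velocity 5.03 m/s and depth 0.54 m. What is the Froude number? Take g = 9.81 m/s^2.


The Froude number is defined as Fr = V / sqrt(g*y).
g*y = 9.81 * 0.54 = 5.2974.
sqrt(g*y) = sqrt(5.2974) = 2.3016.
Fr = 5.03 / 2.3016 = 2.1854.

2.1854


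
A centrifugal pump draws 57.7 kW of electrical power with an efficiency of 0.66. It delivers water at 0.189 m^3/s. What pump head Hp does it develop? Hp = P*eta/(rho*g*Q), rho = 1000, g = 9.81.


Pump head formula: Hp = P * eta / (rho * g * Q).
Numerator: P * eta = 57.7 * 1000 * 0.66 = 38082.0 W.
Denominator: rho * g * Q = 1000 * 9.81 * 0.189 = 1854.09.
Hp = 38082.0 / 1854.09 = 20.54 m.

20.54


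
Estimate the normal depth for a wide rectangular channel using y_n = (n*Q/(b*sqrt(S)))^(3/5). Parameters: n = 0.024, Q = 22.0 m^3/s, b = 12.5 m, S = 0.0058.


We use the wide-channel approximation y_n = (n*Q/(b*sqrt(S)))^(3/5).
sqrt(S) = sqrt(0.0058) = 0.076158.
Numerator: n*Q = 0.024 * 22.0 = 0.528.
Denominator: b*sqrt(S) = 12.5 * 0.076158 = 0.951975.
arg = 0.5546.
y_n = 0.5546^(3/5) = 0.7021 m.

0.7021


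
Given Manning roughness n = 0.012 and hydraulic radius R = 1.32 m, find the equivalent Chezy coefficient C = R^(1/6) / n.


The Chezy coefficient relates to Manning's n through C = R^(1/6) / n.
R^(1/6) = 1.32^(1/6) = 1.047359.
C = 1.047359 / 0.012 = 87.28 m^(1/2)/s.

87.28


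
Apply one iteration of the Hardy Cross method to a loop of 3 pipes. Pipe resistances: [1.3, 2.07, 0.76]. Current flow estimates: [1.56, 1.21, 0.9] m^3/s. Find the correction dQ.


Numerator terms (r*Q*|Q|): 1.3*1.56*|1.56| = 3.1637; 2.07*1.21*|1.21| = 3.0307; 0.76*0.9*|0.9| = 0.6156.
Sum of numerator = 6.81.
Denominator terms (r*|Q|): 1.3*|1.56| = 2.028; 2.07*|1.21| = 2.5047; 0.76*|0.9| = 0.684.
2 * sum of denominator = 2 * 5.2167 = 10.4334.
dQ = -6.81 / 10.4334 = -0.6527 m^3/s.

-0.6527


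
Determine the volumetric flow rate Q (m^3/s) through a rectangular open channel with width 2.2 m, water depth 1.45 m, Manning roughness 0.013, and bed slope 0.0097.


For a rectangular channel, the cross-sectional area A = b * y = 2.2 * 1.45 = 3.19 m^2.
The wetted perimeter P = b + 2y = 2.2 + 2*1.45 = 5.1 m.
Hydraulic radius R = A/P = 3.19/5.1 = 0.6255 m.
Velocity V = (1/n)*R^(2/3)*S^(1/2) = (1/0.013)*0.6255^(2/3)*0.0097^(1/2) = 5.541 m/s.
Discharge Q = A * V = 3.19 * 5.541 = 17.676 m^3/s.

17.676


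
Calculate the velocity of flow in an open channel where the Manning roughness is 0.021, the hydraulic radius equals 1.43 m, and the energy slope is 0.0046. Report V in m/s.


Manning's equation gives V = (1/n) * R^(2/3) * S^(1/2).
First, compute R^(2/3) = 1.43^(2/3) = 1.2693.
Next, S^(1/2) = 0.0046^(1/2) = 0.067823.
Then 1/n = 1/0.021 = 47.62.
V = 47.62 * 1.2693 * 0.067823 = 4.0994 m/s.

4.0994


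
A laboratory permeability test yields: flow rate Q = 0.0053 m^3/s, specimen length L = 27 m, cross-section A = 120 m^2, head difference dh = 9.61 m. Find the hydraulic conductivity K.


From K = Q*L / (A*dh):
Numerator: Q*L = 0.0053 * 27 = 0.1431.
Denominator: A*dh = 120 * 9.61 = 1153.2.
K = 0.1431 / 1153.2 = 0.000124 m/s.

0.000124


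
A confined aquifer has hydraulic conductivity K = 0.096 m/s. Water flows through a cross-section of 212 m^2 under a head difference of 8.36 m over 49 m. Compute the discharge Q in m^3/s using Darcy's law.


Darcy's law: Q = K * A * i, where i = dh/L.
Hydraulic gradient i = 8.36 / 49 = 0.170612.
Q = 0.096 * 212 * 0.170612
  = 3.4723 m^3/s.

3.4723


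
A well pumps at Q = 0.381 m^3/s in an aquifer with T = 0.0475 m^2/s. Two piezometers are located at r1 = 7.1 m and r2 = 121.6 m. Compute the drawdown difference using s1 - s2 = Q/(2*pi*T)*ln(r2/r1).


Thiem equation: s1 - s2 = Q/(2*pi*T) * ln(r2/r1).
ln(r2/r1) = ln(121.6/7.1) = 2.8406.
Q/(2*pi*T) = 0.381 / (2*pi*0.0475) = 0.381 / 0.2985 = 1.2766.
s1 - s2 = 1.2766 * 2.8406 = 3.6263 m.

3.6263


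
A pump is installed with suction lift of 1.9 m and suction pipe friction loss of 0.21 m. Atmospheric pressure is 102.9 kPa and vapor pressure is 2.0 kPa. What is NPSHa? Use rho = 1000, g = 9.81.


NPSHa = p_atm/(rho*g) - z_s - hf_s - p_vap/(rho*g).
p_atm/(rho*g) = 102.9*1000 / (1000*9.81) = 10.489 m.
p_vap/(rho*g) = 2.0*1000 / (1000*9.81) = 0.204 m.
NPSHa = 10.489 - 1.9 - 0.21 - 0.204
      = 8.18 m.

8.18


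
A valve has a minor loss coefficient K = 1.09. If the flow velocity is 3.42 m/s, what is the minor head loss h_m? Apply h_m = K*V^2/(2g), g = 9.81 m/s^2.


Minor loss formula: h_m = K * V^2/(2g).
V^2 = 3.42^2 = 11.6964.
V^2/(2g) = 11.6964 / 19.62 = 0.5961 m.
h_m = 1.09 * 0.5961 = 0.6498 m.

0.6498


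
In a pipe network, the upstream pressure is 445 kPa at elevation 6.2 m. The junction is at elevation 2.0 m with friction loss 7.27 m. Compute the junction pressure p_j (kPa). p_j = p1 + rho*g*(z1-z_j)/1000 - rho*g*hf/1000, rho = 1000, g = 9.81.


Junction pressure: p_j = p1 + rho*g*(z1 - z_j)/1000 - rho*g*hf/1000.
Elevation term = 1000*9.81*(6.2 - 2.0)/1000 = 41.202 kPa.
Friction term = 1000*9.81*7.27/1000 = 71.319 kPa.
p_j = 445 + 41.202 - 71.319 = 414.88 kPa.

414.88


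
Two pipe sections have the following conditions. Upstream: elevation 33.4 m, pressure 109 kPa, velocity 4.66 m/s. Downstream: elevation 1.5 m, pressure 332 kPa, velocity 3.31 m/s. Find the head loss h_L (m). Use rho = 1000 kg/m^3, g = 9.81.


Total head at each section: H = z + p/(rho*g) + V^2/(2g).
H1 = 33.4 + 109*1000/(1000*9.81) + 4.66^2/(2*9.81)
   = 33.4 + 11.111 + 1.1068
   = 45.618 m.
H2 = 1.5 + 332*1000/(1000*9.81) + 3.31^2/(2*9.81)
   = 1.5 + 33.843 + 0.5584
   = 35.901 m.
h_L = H1 - H2 = 45.618 - 35.901 = 9.716 m.

9.716


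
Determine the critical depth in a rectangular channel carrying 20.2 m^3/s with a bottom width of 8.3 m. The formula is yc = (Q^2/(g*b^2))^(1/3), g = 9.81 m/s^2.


Using yc = (Q^2 / (g * b^2))^(1/3):
Q^2 = 20.2^2 = 408.04.
g * b^2 = 9.81 * 8.3^2 = 9.81 * 68.89 = 675.81.
Q^2 / (g*b^2) = 408.04 / 675.81 = 0.6038.
yc = 0.6038^(1/3) = 0.8452 m.

0.8452


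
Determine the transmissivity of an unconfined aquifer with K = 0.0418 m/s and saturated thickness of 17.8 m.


Transmissivity is defined as T = K * h.
T = 0.0418 * 17.8
  = 0.744 m^2/s.

0.744


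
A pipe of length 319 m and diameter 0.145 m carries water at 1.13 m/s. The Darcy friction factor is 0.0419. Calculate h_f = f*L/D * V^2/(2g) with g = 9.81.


Darcy-Weisbach equation: h_f = f * (L/D) * V^2/(2g).
f * L/D = 0.0419 * 319/0.145 = 92.18.
V^2/(2g) = 1.13^2 / (2*9.81) = 1.2769 / 19.62 = 0.0651 m.
h_f = 92.18 * 0.0651 = 5.999 m.

5.999


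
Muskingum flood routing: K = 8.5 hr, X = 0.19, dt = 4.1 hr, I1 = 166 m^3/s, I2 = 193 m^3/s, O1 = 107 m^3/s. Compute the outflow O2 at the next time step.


Muskingum coefficients:
denom = 2*K*(1-X) + dt = 2*8.5*(1-0.19) + 4.1 = 17.87.
C0 = (dt - 2*K*X)/denom = (4.1 - 2*8.5*0.19)/17.87 = 0.0487.
C1 = (dt + 2*K*X)/denom = (4.1 + 2*8.5*0.19)/17.87 = 0.4102.
C2 = (2*K*(1-X) - dt)/denom = 0.5411.
O2 = C0*I2 + C1*I1 + C2*O1
   = 0.0487*193 + 0.4102*166 + 0.5411*107
   = 135.39 m^3/s.

135.39


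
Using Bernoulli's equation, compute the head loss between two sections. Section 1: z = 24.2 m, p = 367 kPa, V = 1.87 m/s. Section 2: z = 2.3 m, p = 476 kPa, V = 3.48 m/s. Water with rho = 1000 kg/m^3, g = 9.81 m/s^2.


Total head at each section: H = z + p/(rho*g) + V^2/(2g).
H1 = 24.2 + 367*1000/(1000*9.81) + 1.87^2/(2*9.81)
   = 24.2 + 37.411 + 0.1782
   = 61.789 m.
H2 = 2.3 + 476*1000/(1000*9.81) + 3.48^2/(2*9.81)
   = 2.3 + 48.522 + 0.6172
   = 51.439 m.
h_L = H1 - H2 = 61.789 - 51.439 = 10.35 m.

10.35


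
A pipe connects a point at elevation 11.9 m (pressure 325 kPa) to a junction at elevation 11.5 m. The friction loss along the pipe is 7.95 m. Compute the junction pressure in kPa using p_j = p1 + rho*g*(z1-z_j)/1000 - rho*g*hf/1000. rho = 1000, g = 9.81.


Junction pressure: p_j = p1 + rho*g*(z1 - z_j)/1000 - rho*g*hf/1000.
Elevation term = 1000*9.81*(11.9 - 11.5)/1000 = 3.924 kPa.
Friction term = 1000*9.81*7.95/1000 = 77.99 kPa.
p_j = 325 + 3.924 - 77.99 = 250.93 kPa.

250.93


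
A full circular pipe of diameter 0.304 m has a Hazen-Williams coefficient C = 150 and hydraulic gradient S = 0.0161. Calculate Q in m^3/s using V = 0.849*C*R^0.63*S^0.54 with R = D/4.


For a full circular pipe, R = D/4 = 0.304/4 = 0.076 m.
V = 0.849 * 150 * 0.076^0.63 * 0.0161^0.54
  = 0.849 * 150 * 0.197203 * 0.107569
  = 2.7015 m/s.
Pipe area A = pi*D^2/4 = pi*0.304^2/4 = 0.0726 m^2.
Q = A * V = 0.0726 * 2.7015 = 0.1961 m^3/s.

0.1961


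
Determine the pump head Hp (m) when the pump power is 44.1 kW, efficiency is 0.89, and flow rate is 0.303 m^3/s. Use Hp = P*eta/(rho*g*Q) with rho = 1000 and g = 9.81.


Pump head formula: Hp = P * eta / (rho * g * Q).
Numerator: P * eta = 44.1 * 1000 * 0.89 = 39249.0 W.
Denominator: rho * g * Q = 1000 * 9.81 * 0.303 = 2972.43.
Hp = 39249.0 / 2972.43 = 13.2 m.

13.2


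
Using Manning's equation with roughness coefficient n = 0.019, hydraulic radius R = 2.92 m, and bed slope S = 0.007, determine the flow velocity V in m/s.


Manning's equation gives V = (1/n) * R^(2/3) * S^(1/2).
First, compute R^(2/3) = 2.92^(2/3) = 2.0429.
Next, S^(1/2) = 0.007^(1/2) = 0.083666.
Then 1/n = 1/0.019 = 52.63.
V = 52.63 * 2.0429 * 0.083666 = 8.996 m/s.

8.996


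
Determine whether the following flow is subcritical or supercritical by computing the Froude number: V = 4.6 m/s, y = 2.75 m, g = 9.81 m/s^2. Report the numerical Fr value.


The Froude number is defined as Fr = V / sqrt(g*y).
g*y = 9.81 * 2.75 = 26.9775.
sqrt(g*y) = sqrt(26.9775) = 5.194.
Fr = 4.6 / 5.194 = 0.8856.
Since Fr < 1, the flow is subcritical.

0.8856


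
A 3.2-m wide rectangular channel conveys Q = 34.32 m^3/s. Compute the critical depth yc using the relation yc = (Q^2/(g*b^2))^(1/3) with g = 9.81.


Using yc = (Q^2 / (g * b^2))^(1/3):
Q^2 = 34.32^2 = 1177.86.
g * b^2 = 9.81 * 3.2^2 = 9.81 * 10.24 = 100.45.
Q^2 / (g*b^2) = 1177.86 / 100.45 = 11.7258.
yc = 11.7258^(1/3) = 2.2718 m.

2.2718


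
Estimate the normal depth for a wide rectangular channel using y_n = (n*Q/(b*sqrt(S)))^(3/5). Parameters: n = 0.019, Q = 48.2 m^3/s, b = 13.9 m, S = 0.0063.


We use the wide-channel approximation y_n = (n*Q/(b*sqrt(S)))^(3/5).
sqrt(S) = sqrt(0.0063) = 0.079373.
Numerator: n*Q = 0.019 * 48.2 = 0.9158.
Denominator: b*sqrt(S) = 13.9 * 0.079373 = 1.103285.
arg = 0.8301.
y_n = 0.8301^(3/5) = 0.8943 m.

0.8943


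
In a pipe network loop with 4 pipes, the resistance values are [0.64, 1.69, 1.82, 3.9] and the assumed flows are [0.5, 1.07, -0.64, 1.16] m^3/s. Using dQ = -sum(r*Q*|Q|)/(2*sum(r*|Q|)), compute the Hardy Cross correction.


Numerator terms (r*Q*|Q|): 0.64*0.5*|0.5| = 0.16; 1.69*1.07*|1.07| = 1.9349; 1.82*-0.64*|-0.64| = -0.7455; 3.9*1.16*|1.16| = 5.2478.
Sum of numerator = 6.5972.
Denominator terms (r*|Q|): 0.64*|0.5| = 0.32; 1.69*|1.07| = 1.8083; 1.82*|-0.64| = 1.1648; 3.9*|1.16| = 4.524.
2 * sum of denominator = 2 * 7.8171 = 15.6342.
dQ = -6.5972 / 15.6342 = -0.422 m^3/s.

-0.422


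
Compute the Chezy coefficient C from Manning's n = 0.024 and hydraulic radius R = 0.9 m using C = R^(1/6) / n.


The Chezy coefficient relates to Manning's n through C = R^(1/6) / n.
R^(1/6) = 0.9^(1/6) = 0.982593.
C = 0.982593 / 0.024 = 40.94 m^(1/2)/s.

40.94


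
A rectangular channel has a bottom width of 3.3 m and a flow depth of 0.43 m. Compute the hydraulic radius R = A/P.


For a rectangular section:
Flow area A = b * y = 3.3 * 0.43 = 1.42 m^2.
Wetted perimeter P = b + 2y = 3.3 + 2*0.43 = 4.16 m.
Hydraulic radius R = A/P = 1.42 / 4.16 = 0.3411 m.

0.3411


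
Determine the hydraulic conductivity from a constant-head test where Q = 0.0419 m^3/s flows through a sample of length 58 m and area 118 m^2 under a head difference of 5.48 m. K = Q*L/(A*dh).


From K = Q*L / (A*dh):
Numerator: Q*L = 0.0419 * 58 = 2.4302.
Denominator: A*dh = 118 * 5.48 = 646.64.
K = 2.4302 / 646.64 = 0.003758 m/s.

0.003758


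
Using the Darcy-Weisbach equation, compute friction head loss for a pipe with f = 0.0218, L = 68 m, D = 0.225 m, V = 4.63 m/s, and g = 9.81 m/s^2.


Darcy-Weisbach equation: h_f = f * (L/D) * V^2/(2g).
f * L/D = 0.0218 * 68/0.225 = 6.5884.
V^2/(2g) = 4.63^2 / (2*9.81) = 21.4369 / 19.62 = 1.0926 m.
h_f = 6.5884 * 1.0926 = 7.199 m.

7.199


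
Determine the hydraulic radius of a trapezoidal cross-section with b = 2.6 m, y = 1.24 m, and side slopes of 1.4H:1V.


For a trapezoidal section with side slope z:
A = (b + z*y)*y = (2.6 + 1.4*1.24)*1.24 = 5.377 m^2.
P = b + 2*y*sqrt(1 + z^2) = 2.6 + 2*1.24*sqrt(1 + 1.4^2) = 6.867 m.
R = A/P = 5.377 / 6.867 = 0.783 m.

0.783


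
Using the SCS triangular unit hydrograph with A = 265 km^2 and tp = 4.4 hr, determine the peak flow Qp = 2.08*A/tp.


SCS formula: Qp = 2.08 * A / tp.
Qp = 2.08 * 265 / 4.4
   = 551.2 / 4.4
   = 125.27 m^3/s per cm.

125.27


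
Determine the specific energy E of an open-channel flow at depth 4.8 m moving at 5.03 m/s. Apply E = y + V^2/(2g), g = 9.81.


Specific energy E = y + V^2/(2g).
Velocity head = V^2/(2g) = 5.03^2 / (2*9.81) = 25.3009 / 19.62 = 1.2895 m.
E = 4.8 + 1.2895 = 6.0895 m.

6.0895


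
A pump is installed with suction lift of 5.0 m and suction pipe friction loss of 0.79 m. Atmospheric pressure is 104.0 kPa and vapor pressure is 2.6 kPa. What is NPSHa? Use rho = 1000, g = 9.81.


NPSHa = p_atm/(rho*g) - z_s - hf_s - p_vap/(rho*g).
p_atm/(rho*g) = 104.0*1000 / (1000*9.81) = 10.601 m.
p_vap/(rho*g) = 2.6*1000 / (1000*9.81) = 0.265 m.
NPSHa = 10.601 - 5.0 - 0.79 - 0.265
      = 4.55 m.

4.55


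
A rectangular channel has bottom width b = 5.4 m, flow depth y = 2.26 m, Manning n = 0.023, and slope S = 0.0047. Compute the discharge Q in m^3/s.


For a rectangular channel, the cross-sectional area A = b * y = 5.4 * 2.26 = 12.2 m^2.
The wetted perimeter P = b + 2y = 5.4 + 2*2.26 = 9.92 m.
Hydraulic radius R = A/P = 12.2/9.92 = 1.2302 m.
Velocity V = (1/n)*R^(2/3)*S^(1/2) = (1/0.023)*1.2302^(2/3)*0.0047^(1/2) = 3.4223 m/s.
Discharge Q = A * V = 12.2 * 3.4223 = 41.765 m^3/s.

41.765


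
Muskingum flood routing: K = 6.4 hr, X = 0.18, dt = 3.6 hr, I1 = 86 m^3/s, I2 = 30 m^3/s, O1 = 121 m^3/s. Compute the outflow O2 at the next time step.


Muskingum coefficients:
denom = 2*K*(1-X) + dt = 2*6.4*(1-0.18) + 3.6 = 14.096.
C0 = (dt - 2*K*X)/denom = (3.6 - 2*6.4*0.18)/14.096 = 0.0919.
C1 = (dt + 2*K*X)/denom = (3.6 + 2*6.4*0.18)/14.096 = 0.4188.
C2 = (2*K*(1-X) - dt)/denom = 0.4892.
O2 = C0*I2 + C1*I1 + C2*O1
   = 0.0919*30 + 0.4188*86 + 0.4892*121
   = 97.97 m^3/s.

97.97


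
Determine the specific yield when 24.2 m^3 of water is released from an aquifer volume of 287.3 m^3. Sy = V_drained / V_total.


Specific yield Sy = Volume drained / Total volume.
Sy = 24.2 / 287.3
   = 0.0842.

0.0842


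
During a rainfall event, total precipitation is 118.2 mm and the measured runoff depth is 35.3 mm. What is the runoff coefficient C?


The runoff coefficient C = runoff depth / rainfall depth.
C = 35.3 / 118.2
  = 0.2986.

0.2986


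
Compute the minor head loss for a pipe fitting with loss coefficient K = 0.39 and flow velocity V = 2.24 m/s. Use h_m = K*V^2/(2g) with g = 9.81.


Minor loss formula: h_m = K * V^2/(2g).
V^2 = 2.24^2 = 5.0176.
V^2/(2g) = 5.0176 / 19.62 = 0.2557 m.
h_m = 0.39 * 0.2557 = 0.0997 m.

0.0997


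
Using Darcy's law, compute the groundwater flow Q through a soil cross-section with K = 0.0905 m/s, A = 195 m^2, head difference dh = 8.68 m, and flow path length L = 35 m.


Darcy's law: Q = K * A * i, where i = dh/L.
Hydraulic gradient i = 8.68 / 35 = 0.248.
Q = 0.0905 * 195 * 0.248
  = 4.3766 m^3/s.

4.3766


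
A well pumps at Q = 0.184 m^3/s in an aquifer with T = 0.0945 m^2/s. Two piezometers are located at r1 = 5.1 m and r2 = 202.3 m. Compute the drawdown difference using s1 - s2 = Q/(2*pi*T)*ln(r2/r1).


Thiem equation: s1 - s2 = Q/(2*pi*T) * ln(r2/r1).
ln(r2/r1) = ln(202.3/5.1) = 3.6805.
Q/(2*pi*T) = 0.184 / (2*pi*0.0945) = 0.184 / 0.5938 = 0.3099.
s1 - s2 = 0.3099 * 3.6805 = 1.1405 m.

1.1405


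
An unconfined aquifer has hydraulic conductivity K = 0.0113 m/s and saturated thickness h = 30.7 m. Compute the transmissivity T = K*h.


Transmissivity is defined as T = K * h.
T = 0.0113 * 30.7
  = 0.3469 m^2/s.

0.3469


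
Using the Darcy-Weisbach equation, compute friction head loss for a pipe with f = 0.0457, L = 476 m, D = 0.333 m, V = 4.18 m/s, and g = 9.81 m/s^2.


Darcy-Weisbach equation: h_f = f * (L/D) * V^2/(2g).
f * L/D = 0.0457 * 476/0.333 = 65.3249.
V^2/(2g) = 4.18^2 / (2*9.81) = 17.4724 / 19.62 = 0.8905 m.
h_f = 65.3249 * 0.8905 = 58.174 m.

58.174


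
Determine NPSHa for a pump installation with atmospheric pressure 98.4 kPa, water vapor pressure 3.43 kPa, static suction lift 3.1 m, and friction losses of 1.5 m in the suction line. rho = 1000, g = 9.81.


NPSHa = p_atm/(rho*g) - z_s - hf_s - p_vap/(rho*g).
p_atm/(rho*g) = 98.4*1000 / (1000*9.81) = 10.031 m.
p_vap/(rho*g) = 3.43*1000 / (1000*9.81) = 0.35 m.
NPSHa = 10.031 - 3.1 - 1.5 - 0.35
      = 5.08 m.

5.08


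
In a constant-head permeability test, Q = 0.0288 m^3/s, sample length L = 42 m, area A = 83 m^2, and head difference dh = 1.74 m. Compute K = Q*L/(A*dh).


From K = Q*L / (A*dh):
Numerator: Q*L = 0.0288 * 42 = 1.2096.
Denominator: A*dh = 83 * 1.74 = 144.42.
K = 1.2096 / 144.42 = 0.008376 m/s.

0.008376


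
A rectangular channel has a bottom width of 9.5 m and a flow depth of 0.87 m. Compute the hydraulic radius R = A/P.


For a rectangular section:
Flow area A = b * y = 9.5 * 0.87 = 8.27 m^2.
Wetted perimeter P = b + 2y = 9.5 + 2*0.87 = 11.24 m.
Hydraulic radius R = A/P = 8.27 / 11.24 = 0.7353 m.

0.7353


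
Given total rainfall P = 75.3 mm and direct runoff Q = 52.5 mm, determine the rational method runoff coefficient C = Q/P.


The runoff coefficient C = runoff depth / rainfall depth.
C = 52.5 / 75.3
  = 0.6972.

0.6972


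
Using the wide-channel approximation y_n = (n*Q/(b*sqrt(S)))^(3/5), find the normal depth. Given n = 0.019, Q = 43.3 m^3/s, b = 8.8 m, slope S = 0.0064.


We use the wide-channel approximation y_n = (n*Q/(b*sqrt(S)))^(3/5).
sqrt(S) = sqrt(0.0064) = 0.08.
Numerator: n*Q = 0.019 * 43.3 = 0.8227.
Denominator: b*sqrt(S) = 8.8 * 0.08 = 0.704.
arg = 1.1686.
y_n = 1.1686^(3/5) = 1.098 m.

1.098


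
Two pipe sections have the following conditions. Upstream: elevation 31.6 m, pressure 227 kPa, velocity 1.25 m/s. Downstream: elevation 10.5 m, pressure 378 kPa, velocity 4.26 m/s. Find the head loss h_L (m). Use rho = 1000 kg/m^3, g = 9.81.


Total head at each section: H = z + p/(rho*g) + V^2/(2g).
H1 = 31.6 + 227*1000/(1000*9.81) + 1.25^2/(2*9.81)
   = 31.6 + 23.14 + 0.0796
   = 54.819 m.
H2 = 10.5 + 378*1000/(1000*9.81) + 4.26^2/(2*9.81)
   = 10.5 + 38.532 + 0.925
   = 49.957 m.
h_L = H1 - H2 = 54.819 - 49.957 = 4.862 m.

4.862


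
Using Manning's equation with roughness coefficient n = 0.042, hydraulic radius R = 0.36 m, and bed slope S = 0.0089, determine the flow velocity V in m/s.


Manning's equation gives V = (1/n) * R^(2/3) * S^(1/2).
First, compute R^(2/3) = 0.36^(2/3) = 0.5061.
Next, S^(1/2) = 0.0089^(1/2) = 0.09434.
Then 1/n = 1/0.042 = 23.81.
V = 23.81 * 0.5061 * 0.09434 = 1.1367 m/s.

1.1367


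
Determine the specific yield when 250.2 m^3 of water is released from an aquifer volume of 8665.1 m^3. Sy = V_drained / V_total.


Specific yield Sy = Volume drained / Total volume.
Sy = 250.2 / 8665.1
   = 0.0289.

0.0289


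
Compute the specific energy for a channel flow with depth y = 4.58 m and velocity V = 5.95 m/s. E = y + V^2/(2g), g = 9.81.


Specific energy E = y + V^2/(2g).
Velocity head = V^2/(2g) = 5.95^2 / (2*9.81) = 35.4025 / 19.62 = 1.8044 m.
E = 4.58 + 1.8044 = 6.3844 m.

6.3844


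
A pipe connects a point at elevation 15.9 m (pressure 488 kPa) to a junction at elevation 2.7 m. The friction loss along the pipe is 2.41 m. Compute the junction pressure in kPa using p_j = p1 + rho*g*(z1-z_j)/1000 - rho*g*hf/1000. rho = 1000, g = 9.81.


Junction pressure: p_j = p1 + rho*g*(z1 - z_j)/1000 - rho*g*hf/1000.
Elevation term = 1000*9.81*(15.9 - 2.7)/1000 = 129.492 kPa.
Friction term = 1000*9.81*2.41/1000 = 23.642 kPa.
p_j = 488 + 129.492 - 23.642 = 593.85 kPa.

593.85


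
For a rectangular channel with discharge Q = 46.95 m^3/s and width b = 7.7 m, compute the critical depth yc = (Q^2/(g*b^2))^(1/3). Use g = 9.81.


Using yc = (Q^2 / (g * b^2))^(1/3):
Q^2 = 46.95^2 = 2204.3.
g * b^2 = 9.81 * 7.7^2 = 9.81 * 59.29 = 581.63.
Q^2 / (g*b^2) = 2204.3 / 581.63 = 3.7899.
yc = 3.7899^(1/3) = 1.5591 m.

1.5591


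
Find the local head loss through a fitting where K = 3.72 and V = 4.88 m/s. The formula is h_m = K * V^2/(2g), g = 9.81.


Minor loss formula: h_m = K * V^2/(2g).
V^2 = 4.88^2 = 23.8144.
V^2/(2g) = 23.8144 / 19.62 = 1.2138 m.
h_m = 3.72 * 1.2138 = 4.5153 m.

4.5153


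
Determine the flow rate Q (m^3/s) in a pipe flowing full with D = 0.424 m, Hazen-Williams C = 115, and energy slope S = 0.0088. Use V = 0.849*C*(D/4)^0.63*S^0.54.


For a full circular pipe, R = D/4 = 0.424/4 = 0.106 m.
V = 0.849 * 115 * 0.106^0.63 * 0.0088^0.54
  = 0.849 * 115 * 0.243188 * 0.077628
  = 1.8432 m/s.
Pipe area A = pi*D^2/4 = pi*0.424^2/4 = 0.1412 m^2.
Q = A * V = 0.1412 * 1.8432 = 0.2602 m^3/s.

0.2602


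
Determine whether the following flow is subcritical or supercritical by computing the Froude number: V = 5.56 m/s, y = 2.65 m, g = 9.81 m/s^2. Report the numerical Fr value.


The Froude number is defined as Fr = V / sqrt(g*y).
g*y = 9.81 * 2.65 = 25.9965.
sqrt(g*y) = sqrt(25.9965) = 5.0987.
Fr = 5.56 / 5.0987 = 1.0905.
Since Fr > 1, the flow is supercritical.

1.0905


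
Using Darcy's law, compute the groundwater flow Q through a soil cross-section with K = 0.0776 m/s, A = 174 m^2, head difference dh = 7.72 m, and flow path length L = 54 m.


Darcy's law: Q = K * A * i, where i = dh/L.
Hydraulic gradient i = 7.72 / 54 = 0.142963.
Q = 0.0776 * 174 * 0.142963
  = 1.9303 m^3/s.

1.9303


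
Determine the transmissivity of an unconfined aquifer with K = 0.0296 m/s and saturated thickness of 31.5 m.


Transmissivity is defined as T = K * h.
T = 0.0296 * 31.5
  = 0.9324 m^2/s.

0.9324


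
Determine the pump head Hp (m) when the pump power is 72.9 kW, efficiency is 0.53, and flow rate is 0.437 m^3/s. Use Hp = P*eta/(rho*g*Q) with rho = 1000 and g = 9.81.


Pump head formula: Hp = P * eta / (rho * g * Q).
Numerator: P * eta = 72.9 * 1000 * 0.53 = 38637.0 W.
Denominator: rho * g * Q = 1000 * 9.81 * 0.437 = 4286.97.
Hp = 38637.0 / 4286.97 = 9.01 m.

9.01


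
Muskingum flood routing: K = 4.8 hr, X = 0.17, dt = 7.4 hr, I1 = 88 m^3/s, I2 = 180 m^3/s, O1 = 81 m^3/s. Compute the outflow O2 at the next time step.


Muskingum coefficients:
denom = 2*K*(1-X) + dt = 2*4.8*(1-0.17) + 7.4 = 15.368.
C0 = (dt - 2*K*X)/denom = (7.4 - 2*4.8*0.17)/15.368 = 0.3753.
C1 = (dt + 2*K*X)/denom = (7.4 + 2*4.8*0.17)/15.368 = 0.5877.
C2 = (2*K*(1-X) - dt)/denom = 0.037.
O2 = C0*I2 + C1*I1 + C2*O1
   = 0.3753*180 + 0.5877*88 + 0.037*81
   = 122.27 m^3/s.

122.27


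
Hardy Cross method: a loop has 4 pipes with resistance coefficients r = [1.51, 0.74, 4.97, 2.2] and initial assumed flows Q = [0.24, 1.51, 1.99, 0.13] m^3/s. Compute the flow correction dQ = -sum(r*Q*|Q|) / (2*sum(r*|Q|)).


Numerator terms (r*Q*|Q|): 1.51*0.24*|0.24| = 0.087; 0.74*1.51*|1.51| = 1.6873; 4.97*1.99*|1.99| = 19.6817; 2.2*0.13*|0.13| = 0.0372.
Sum of numerator = 21.4931.
Denominator terms (r*|Q|): 1.51*|0.24| = 0.3624; 0.74*|1.51| = 1.1174; 4.97*|1.99| = 9.8903; 2.2*|0.13| = 0.286.
2 * sum of denominator = 2 * 11.6561 = 23.3122.
dQ = -21.4931 / 23.3122 = -0.922 m^3/s.

-0.922


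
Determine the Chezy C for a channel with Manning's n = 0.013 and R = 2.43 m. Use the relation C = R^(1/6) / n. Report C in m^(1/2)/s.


The Chezy coefficient relates to Manning's n through C = R^(1/6) / n.
R^(1/6) = 2.43^(1/6) = 1.159492.
C = 1.159492 / 0.013 = 89.19 m^(1/2)/s.

89.19


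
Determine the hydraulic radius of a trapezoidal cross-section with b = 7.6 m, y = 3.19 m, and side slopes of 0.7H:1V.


For a trapezoidal section with side slope z:
A = (b + z*y)*y = (7.6 + 0.7*3.19)*3.19 = 31.367 m^2.
P = b + 2*y*sqrt(1 + z^2) = 7.6 + 2*3.19*sqrt(1 + 0.7^2) = 15.388 m.
R = A/P = 31.367 / 15.388 = 2.0385 m.

2.0385


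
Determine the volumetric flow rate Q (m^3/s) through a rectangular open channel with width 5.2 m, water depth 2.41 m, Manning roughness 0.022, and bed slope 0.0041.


For a rectangular channel, the cross-sectional area A = b * y = 5.2 * 2.41 = 12.53 m^2.
The wetted perimeter P = b + 2y = 5.2 + 2*2.41 = 10.02 m.
Hydraulic radius R = A/P = 12.53/10.02 = 1.2507 m.
Velocity V = (1/n)*R^(2/3)*S^(1/2) = (1/0.022)*1.2507^(2/3)*0.0041^(1/2) = 3.3786 m/s.
Discharge Q = A * V = 12.53 * 3.3786 = 42.341 m^3/s.

42.341


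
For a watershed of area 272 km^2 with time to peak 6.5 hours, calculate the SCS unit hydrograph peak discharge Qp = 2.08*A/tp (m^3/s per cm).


SCS formula: Qp = 2.08 * A / tp.
Qp = 2.08 * 272 / 6.5
   = 565.76 / 6.5
   = 87.04 m^3/s per cm.

87.04


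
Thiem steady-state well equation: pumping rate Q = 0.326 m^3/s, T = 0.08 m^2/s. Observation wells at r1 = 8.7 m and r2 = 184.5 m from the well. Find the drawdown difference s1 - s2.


Thiem equation: s1 - s2 = Q/(2*pi*T) * ln(r2/r1).
ln(r2/r1) = ln(184.5/8.7) = 3.0543.
Q/(2*pi*T) = 0.326 / (2*pi*0.08) = 0.326 / 0.5027 = 0.6486.
s1 - s2 = 0.6486 * 3.0543 = 1.9809 m.

1.9809


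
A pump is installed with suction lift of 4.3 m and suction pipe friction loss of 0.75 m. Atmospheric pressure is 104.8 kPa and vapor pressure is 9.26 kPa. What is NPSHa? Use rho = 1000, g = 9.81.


NPSHa = p_atm/(rho*g) - z_s - hf_s - p_vap/(rho*g).
p_atm/(rho*g) = 104.8*1000 / (1000*9.81) = 10.683 m.
p_vap/(rho*g) = 9.26*1000 / (1000*9.81) = 0.944 m.
NPSHa = 10.683 - 4.3 - 0.75 - 0.944
      = 4.69 m.

4.69


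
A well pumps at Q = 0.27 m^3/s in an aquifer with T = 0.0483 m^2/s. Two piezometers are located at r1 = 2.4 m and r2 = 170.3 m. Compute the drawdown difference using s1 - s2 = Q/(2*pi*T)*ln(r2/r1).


Thiem equation: s1 - s2 = Q/(2*pi*T) * ln(r2/r1).
ln(r2/r1) = ln(170.3/2.4) = 4.2621.
Q/(2*pi*T) = 0.27 / (2*pi*0.0483) = 0.27 / 0.3035 = 0.8897.
s1 - s2 = 0.8897 * 4.2621 = 3.7919 m.

3.7919


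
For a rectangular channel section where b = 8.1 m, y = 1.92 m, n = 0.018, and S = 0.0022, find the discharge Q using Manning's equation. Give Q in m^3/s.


For a rectangular channel, the cross-sectional area A = b * y = 8.1 * 1.92 = 15.55 m^2.
The wetted perimeter P = b + 2y = 8.1 + 2*1.92 = 11.94 m.
Hydraulic radius R = A/P = 15.55/11.94 = 1.3025 m.
Velocity V = (1/n)*R^(2/3)*S^(1/2) = (1/0.018)*1.3025^(2/3)*0.0022^(1/2) = 3.1079 m/s.
Discharge Q = A * V = 15.55 * 3.1079 = 48.333 m^3/s.

48.333


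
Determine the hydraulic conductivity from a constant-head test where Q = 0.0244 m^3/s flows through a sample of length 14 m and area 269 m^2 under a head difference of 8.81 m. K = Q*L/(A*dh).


From K = Q*L / (A*dh):
Numerator: Q*L = 0.0244 * 14 = 0.3416.
Denominator: A*dh = 269 * 8.81 = 2369.89.
K = 0.3416 / 2369.89 = 0.000144 m/s.

0.000144


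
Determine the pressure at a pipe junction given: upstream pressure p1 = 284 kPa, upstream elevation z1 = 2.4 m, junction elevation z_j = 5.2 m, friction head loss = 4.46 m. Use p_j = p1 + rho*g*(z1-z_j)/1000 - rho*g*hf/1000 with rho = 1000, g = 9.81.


Junction pressure: p_j = p1 + rho*g*(z1 - z_j)/1000 - rho*g*hf/1000.
Elevation term = 1000*9.81*(2.4 - 5.2)/1000 = -27.468 kPa.
Friction term = 1000*9.81*4.46/1000 = 43.753 kPa.
p_j = 284 + -27.468 - 43.753 = 212.78 kPa.

212.78


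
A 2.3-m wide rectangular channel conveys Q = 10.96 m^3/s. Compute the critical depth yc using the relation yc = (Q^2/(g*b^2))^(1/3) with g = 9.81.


Using yc = (Q^2 / (g * b^2))^(1/3):
Q^2 = 10.96^2 = 120.12.
g * b^2 = 9.81 * 2.3^2 = 9.81 * 5.29 = 51.89.
Q^2 / (g*b^2) = 120.12 / 51.89 = 2.3149.
yc = 2.3149^(1/3) = 1.3228 m.

1.3228


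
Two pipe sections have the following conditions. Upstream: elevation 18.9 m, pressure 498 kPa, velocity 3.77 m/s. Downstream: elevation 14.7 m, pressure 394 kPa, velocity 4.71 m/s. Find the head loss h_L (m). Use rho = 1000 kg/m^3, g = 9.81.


Total head at each section: H = z + p/(rho*g) + V^2/(2g).
H1 = 18.9 + 498*1000/(1000*9.81) + 3.77^2/(2*9.81)
   = 18.9 + 50.765 + 0.7244
   = 70.389 m.
H2 = 14.7 + 394*1000/(1000*9.81) + 4.71^2/(2*9.81)
   = 14.7 + 40.163 + 1.1307
   = 55.994 m.
h_L = H1 - H2 = 70.389 - 55.994 = 14.395 m.

14.395


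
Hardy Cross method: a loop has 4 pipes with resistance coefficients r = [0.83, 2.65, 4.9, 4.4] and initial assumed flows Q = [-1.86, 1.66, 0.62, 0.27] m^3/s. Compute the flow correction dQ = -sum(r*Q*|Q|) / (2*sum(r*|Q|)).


Numerator terms (r*Q*|Q|): 0.83*-1.86*|-1.86| = -2.8715; 2.65*1.66*|1.66| = 7.3023; 4.9*0.62*|0.62| = 1.8836; 4.4*0.27*|0.27| = 0.3208.
Sum of numerator = 6.6352.
Denominator terms (r*|Q|): 0.83*|-1.86| = 1.5438; 2.65*|1.66| = 4.399; 4.9*|0.62| = 3.038; 4.4*|0.27| = 1.188.
2 * sum of denominator = 2 * 10.1688 = 20.3376.
dQ = -6.6352 / 20.3376 = -0.3263 m^3/s.

-0.3263


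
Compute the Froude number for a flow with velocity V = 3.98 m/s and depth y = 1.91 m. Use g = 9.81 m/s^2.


The Froude number is defined as Fr = V / sqrt(g*y).
g*y = 9.81 * 1.91 = 18.7371.
sqrt(g*y) = sqrt(18.7371) = 4.3286.
Fr = 3.98 / 4.3286 = 0.9195.

0.9195


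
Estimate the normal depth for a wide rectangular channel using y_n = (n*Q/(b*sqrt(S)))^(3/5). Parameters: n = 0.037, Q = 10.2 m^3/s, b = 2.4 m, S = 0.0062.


We use the wide-channel approximation y_n = (n*Q/(b*sqrt(S)))^(3/5).
sqrt(S) = sqrt(0.0062) = 0.07874.
Numerator: n*Q = 0.037 * 10.2 = 0.3774.
Denominator: b*sqrt(S) = 2.4 * 0.07874 = 0.188976.
arg = 1.9971.
y_n = 1.9971^(3/5) = 1.5144 m.

1.5144


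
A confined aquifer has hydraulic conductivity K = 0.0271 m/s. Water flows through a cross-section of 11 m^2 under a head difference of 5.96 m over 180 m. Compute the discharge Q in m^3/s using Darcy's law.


Darcy's law: Q = K * A * i, where i = dh/L.
Hydraulic gradient i = 5.96 / 180 = 0.033111.
Q = 0.0271 * 11 * 0.033111
  = 0.0099 m^3/s.

0.0099


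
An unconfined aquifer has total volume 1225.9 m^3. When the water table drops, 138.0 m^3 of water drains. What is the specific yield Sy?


Specific yield Sy = Volume drained / Total volume.
Sy = 138.0 / 1225.9
   = 0.1126.

0.1126


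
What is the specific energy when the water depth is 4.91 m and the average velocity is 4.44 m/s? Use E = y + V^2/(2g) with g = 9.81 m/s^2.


Specific energy E = y + V^2/(2g).
Velocity head = V^2/(2g) = 4.44^2 / (2*9.81) = 19.7136 / 19.62 = 1.0048 m.
E = 4.91 + 1.0048 = 5.9148 m.

5.9148


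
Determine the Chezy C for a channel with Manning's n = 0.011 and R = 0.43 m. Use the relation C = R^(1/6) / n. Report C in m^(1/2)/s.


The Chezy coefficient relates to Manning's n through C = R^(1/6) / n.
R^(1/6) = 0.43^(1/6) = 0.868783.
C = 0.868783 / 0.011 = 78.98 m^(1/2)/s.

78.98


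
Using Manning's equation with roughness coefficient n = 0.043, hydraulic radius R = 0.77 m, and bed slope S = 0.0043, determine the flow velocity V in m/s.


Manning's equation gives V = (1/n) * R^(2/3) * S^(1/2).
First, compute R^(2/3) = 0.77^(2/3) = 0.8401.
Next, S^(1/2) = 0.0043^(1/2) = 0.065574.
Then 1/n = 1/0.043 = 23.26.
V = 23.26 * 0.8401 * 0.065574 = 1.2811 m/s.

1.2811


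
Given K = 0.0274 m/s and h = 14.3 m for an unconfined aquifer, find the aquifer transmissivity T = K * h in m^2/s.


Transmissivity is defined as T = K * h.
T = 0.0274 * 14.3
  = 0.3918 m^2/s.

0.3918


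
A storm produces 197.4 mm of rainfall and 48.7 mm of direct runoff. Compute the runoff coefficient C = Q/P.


The runoff coefficient C = runoff depth / rainfall depth.
C = 48.7 / 197.4
  = 0.2467.

0.2467


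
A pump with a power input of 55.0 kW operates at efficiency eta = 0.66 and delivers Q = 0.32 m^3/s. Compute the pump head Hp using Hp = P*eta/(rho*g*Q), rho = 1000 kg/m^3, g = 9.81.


Pump head formula: Hp = P * eta / (rho * g * Q).
Numerator: P * eta = 55.0 * 1000 * 0.66 = 36300.0 W.
Denominator: rho * g * Q = 1000 * 9.81 * 0.32 = 3139.2.
Hp = 36300.0 / 3139.2 = 11.56 m.

11.56


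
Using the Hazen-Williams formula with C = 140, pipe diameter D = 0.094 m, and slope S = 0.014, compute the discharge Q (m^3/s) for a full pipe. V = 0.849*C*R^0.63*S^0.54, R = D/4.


For a full circular pipe, R = D/4 = 0.094/4 = 0.0235 m.
V = 0.849 * 140 * 0.0235^0.63 * 0.014^0.54
  = 0.849 * 140 * 0.09414 * 0.099749
  = 1.1161 m/s.
Pipe area A = pi*D^2/4 = pi*0.094^2/4 = 0.0069 m^2.
Q = A * V = 0.0069 * 1.1161 = 0.0077 m^3/s.

0.0077


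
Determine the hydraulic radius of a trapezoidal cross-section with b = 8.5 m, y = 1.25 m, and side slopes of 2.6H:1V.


For a trapezoidal section with side slope z:
A = (b + z*y)*y = (8.5 + 2.6*1.25)*1.25 = 14.688 m^2.
P = b + 2*y*sqrt(1 + z^2) = 8.5 + 2*1.25*sqrt(1 + 2.6^2) = 15.464 m.
R = A/P = 14.688 / 15.464 = 0.9498 m.

0.9498


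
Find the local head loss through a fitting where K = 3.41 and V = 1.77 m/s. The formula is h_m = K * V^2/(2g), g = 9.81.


Minor loss formula: h_m = K * V^2/(2g).
V^2 = 1.77^2 = 3.1329.
V^2/(2g) = 3.1329 / 19.62 = 0.1597 m.
h_m = 3.41 * 0.1597 = 0.5445 m.

0.5445


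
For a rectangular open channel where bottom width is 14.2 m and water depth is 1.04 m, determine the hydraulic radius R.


For a rectangular section:
Flow area A = b * y = 14.2 * 1.04 = 14.77 m^2.
Wetted perimeter P = b + 2y = 14.2 + 2*1.04 = 16.28 m.
Hydraulic radius R = A/P = 14.77 / 16.28 = 0.9071 m.

0.9071


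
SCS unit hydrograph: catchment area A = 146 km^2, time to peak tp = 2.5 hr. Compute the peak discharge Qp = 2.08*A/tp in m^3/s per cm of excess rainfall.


SCS formula: Qp = 2.08 * A / tp.
Qp = 2.08 * 146 / 2.5
   = 303.68 / 2.5
   = 121.47 m^3/s per cm.

121.47


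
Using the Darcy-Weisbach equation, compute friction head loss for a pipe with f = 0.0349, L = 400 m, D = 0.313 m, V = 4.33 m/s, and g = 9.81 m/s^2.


Darcy-Weisbach equation: h_f = f * (L/D) * V^2/(2g).
f * L/D = 0.0349 * 400/0.313 = 44.6006.
V^2/(2g) = 4.33^2 / (2*9.81) = 18.7489 / 19.62 = 0.9556 m.
h_f = 44.6006 * 0.9556 = 42.62 m.

42.62


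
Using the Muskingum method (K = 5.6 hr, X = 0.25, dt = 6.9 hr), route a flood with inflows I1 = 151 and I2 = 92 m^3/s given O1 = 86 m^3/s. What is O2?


Muskingum coefficients:
denom = 2*K*(1-X) + dt = 2*5.6*(1-0.25) + 6.9 = 15.3.
C0 = (dt - 2*K*X)/denom = (6.9 - 2*5.6*0.25)/15.3 = 0.268.
C1 = (dt + 2*K*X)/denom = (6.9 + 2*5.6*0.25)/15.3 = 0.634.
C2 = (2*K*(1-X) - dt)/denom = 0.098.
O2 = C0*I2 + C1*I1 + C2*O1
   = 0.268*92 + 0.634*151 + 0.098*86
   = 128.82 m^3/s.

128.82


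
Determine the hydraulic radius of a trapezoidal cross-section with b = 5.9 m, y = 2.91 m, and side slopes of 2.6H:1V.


For a trapezoidal section with side slope z:
A = (b + z*y)*y = (5.9 + 2.6*2.91)*2.91 = 39.186 m^2.
P = b + 2*y*sqrt(1 + z^2) = 5.9 + 2*2.91*sqrt(1 + 2.6^2) = 22.113 m.
R = A/P = 39.186 / 22.113 = 1.7721 m.

1.7721


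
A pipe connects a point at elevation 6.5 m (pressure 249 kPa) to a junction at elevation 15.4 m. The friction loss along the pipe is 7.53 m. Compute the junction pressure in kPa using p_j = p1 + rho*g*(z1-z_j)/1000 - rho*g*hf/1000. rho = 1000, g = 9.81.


Junction pressure: p_j = p1 + rho*g*(z1 - z_j)/1000 - rho*g*hf/1000.
Elevation term = 1000*9.81*(6.5 - 15.4)/1000 = -87.309 kPa.
Friction term = 1000*9.81*7.53/1000 = 73.869 kPa.
p_j = 249 + -87.309 - 73.869 = 87.82 kPa.

87.82


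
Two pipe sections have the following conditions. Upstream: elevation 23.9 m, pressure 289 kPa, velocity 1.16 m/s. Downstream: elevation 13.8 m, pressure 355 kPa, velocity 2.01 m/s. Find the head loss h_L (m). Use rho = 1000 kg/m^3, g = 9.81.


Total head at each section: H = z + p/(rho*g) + V^2/(2g).
H1 = 23.9 + 289*1000/(1000*9.81) + 1.16^2/(2*9.81)
   = 23.9 + 29.46 + 0.0686
   = 53.428 m.
H2 = 13.8 + 355*1000/(1000*9.81) + 2.01^2/(2*9.81)
   = 13.8 + 36.188 + 0.2059
   = 50.193 m.
h_L = H1 - H2 = 53.428 - 50.193 = 3.235 m.

3.235


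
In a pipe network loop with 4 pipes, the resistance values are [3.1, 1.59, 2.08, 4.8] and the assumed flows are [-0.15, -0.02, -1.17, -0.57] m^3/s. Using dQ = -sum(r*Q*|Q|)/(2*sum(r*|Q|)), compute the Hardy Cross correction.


Numerator terms (r*Q*|Q|): 3.1*-0.15*|-0.15| = -0.0697; 1.59*-0.02*|-0.02| = -0.0006; 2.08*-1.17*|-1.17| = -2.8473; 4.8*-0.57*|-0.57| = -1.5595.
Sum of numerator = -4.4772.
Denominator terms (r*|Q|): 3.1*|-0.15| = 0.465; 1.59*|-0.02| = 0.0318; 2.08*|-1.17| = 2.4336; 4.8*|-0.57| = 2.736.
2 * sum of denominator = 2 * 5.6664 = 11.3328.
dQ = --4.4772 / 11.3328 = 0.3951 m^3/s.

0.3951
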